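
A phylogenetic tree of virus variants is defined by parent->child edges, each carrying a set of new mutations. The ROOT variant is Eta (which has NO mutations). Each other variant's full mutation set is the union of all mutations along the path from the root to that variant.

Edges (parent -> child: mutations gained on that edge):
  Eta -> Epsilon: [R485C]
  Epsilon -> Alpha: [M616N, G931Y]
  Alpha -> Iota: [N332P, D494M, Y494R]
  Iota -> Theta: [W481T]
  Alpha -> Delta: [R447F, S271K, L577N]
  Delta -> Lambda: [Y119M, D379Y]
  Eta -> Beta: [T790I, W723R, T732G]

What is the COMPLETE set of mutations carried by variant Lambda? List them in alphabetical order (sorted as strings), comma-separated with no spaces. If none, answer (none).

At Eta: gained [] -> total []
At Epsilon: gained ['R485C'] -> total ['R485C']
At Alpha: gained ['M616N', 'G931Y'] -> total ['G931Y', 'M616N', 'R485C']
At Delta: gained ['R447F', 'S271K', 'L577N'] -> total ['G931Y', 'L577N', 'M616N', 'R447F', 'R485C', 'S271K']
At Lambda: gained ['Y119M', 'D379Y'] -> total ['D379Y', 'G931Y', 'L577N', 'M616N', 'R447F', 'R485C', 'S271K', 'Y119M']

Answer: D379Y,G931Y,L577N,M616N,R447F,R485C,S271K,Y119M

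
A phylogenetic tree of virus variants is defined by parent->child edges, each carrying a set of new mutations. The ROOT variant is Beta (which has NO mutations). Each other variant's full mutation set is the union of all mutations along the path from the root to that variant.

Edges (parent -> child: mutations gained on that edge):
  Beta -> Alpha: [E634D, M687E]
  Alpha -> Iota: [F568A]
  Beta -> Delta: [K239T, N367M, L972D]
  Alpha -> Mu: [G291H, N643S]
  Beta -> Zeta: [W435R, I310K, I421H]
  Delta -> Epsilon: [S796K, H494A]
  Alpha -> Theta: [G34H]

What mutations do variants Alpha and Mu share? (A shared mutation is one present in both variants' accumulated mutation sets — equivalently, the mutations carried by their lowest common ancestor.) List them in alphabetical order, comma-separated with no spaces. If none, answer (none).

Accumulating mutations along path to Alpha:
  At Beta: gained [] -> total []
  At Alpha: gained ['E634D', 'M687E'] -> total ['E634D', 'M687E']
Mutations(Alpha) = ['E634D', 'M687E']
Accumulating mutations along path to Mu:
  At Beta: gained [] -> total []
  At Alpha: gained ['E634D', 'M687E'] -> total ['E634D', 'M687E']
  At Mu: gained ['G291H', 'N643S'] -> total ['E634D', 'G291H', 'M687E', 'N643S']
Mutations(Mu) = ['E634D', 'G291H', 'M687E', 'N643S']
Intersection: ['E634D', 'M687E'] ∩ ['E634D', 'G291H', 'M687E', 'N643S'] = ['E634D', 'M687E']

Answer: E634D,M687E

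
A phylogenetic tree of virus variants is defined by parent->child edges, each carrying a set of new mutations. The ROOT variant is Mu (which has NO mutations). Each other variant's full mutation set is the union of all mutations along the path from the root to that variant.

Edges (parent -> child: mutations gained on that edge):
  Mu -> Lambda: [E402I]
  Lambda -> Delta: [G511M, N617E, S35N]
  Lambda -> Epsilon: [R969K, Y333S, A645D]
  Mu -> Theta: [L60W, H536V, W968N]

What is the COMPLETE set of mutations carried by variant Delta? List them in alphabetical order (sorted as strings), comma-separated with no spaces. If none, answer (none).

At Mu: gained [] -> total []
At Lambda: gained ['E402I'] -> total ['E402I']
At Delta: gained ['G511M', 'N617E', 'S35N'] -> total ['E402I', 'G511M', 'N617E', 'S35N']

Answer: E402I,G511M,N617E,S35N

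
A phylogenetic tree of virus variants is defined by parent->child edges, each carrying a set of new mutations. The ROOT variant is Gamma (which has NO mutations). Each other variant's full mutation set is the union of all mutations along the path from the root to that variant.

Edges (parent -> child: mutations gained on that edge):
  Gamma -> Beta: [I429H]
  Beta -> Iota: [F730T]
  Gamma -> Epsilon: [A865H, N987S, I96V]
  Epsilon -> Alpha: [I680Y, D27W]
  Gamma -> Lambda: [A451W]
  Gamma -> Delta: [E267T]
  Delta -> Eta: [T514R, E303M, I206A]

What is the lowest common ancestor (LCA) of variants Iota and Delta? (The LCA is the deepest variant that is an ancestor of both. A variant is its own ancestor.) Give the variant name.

Answer: Gamma

Derivation:
Path from root to Iota: Gamma -> Beta -> Iota
  ancestors of Iota: {Gamma, Beta, Iota}
Path from root to Delta: Gamma -> Delta
  ancestors of Delta: {Gamma, Delta}
Common ancestors: {Gamma}
Walk up from Delta: Delta (not in ancestors of Iota), Gamma (in ancestors of Iota)
Deepest common ancestor (LCA) = Gamma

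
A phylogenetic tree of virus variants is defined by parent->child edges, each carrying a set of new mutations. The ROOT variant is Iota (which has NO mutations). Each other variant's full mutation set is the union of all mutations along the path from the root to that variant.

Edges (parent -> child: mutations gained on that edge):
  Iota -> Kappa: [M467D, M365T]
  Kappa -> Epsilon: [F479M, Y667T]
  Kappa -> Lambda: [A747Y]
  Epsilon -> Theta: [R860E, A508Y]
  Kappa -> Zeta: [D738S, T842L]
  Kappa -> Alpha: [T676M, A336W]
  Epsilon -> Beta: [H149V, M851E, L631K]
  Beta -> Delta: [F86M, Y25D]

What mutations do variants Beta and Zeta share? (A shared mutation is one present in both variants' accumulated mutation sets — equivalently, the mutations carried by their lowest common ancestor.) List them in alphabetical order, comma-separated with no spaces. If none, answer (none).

Answer: M365T,M467D

Derivation:
Accumulating mutations along path to Beta:
  At Iota: gained [] -> total []
  At Kappa: gained ['M467D', 'M365T'] -> total ['M365T', 'M467D']
  At Epsilon: gained ['F479M', 'Y667T'] -> total ['F479M', 'M365T', 'M467D', 'Y667T']
  At Beta: gained ['H149V', 'M851E', 'L631K'] -> total ['F479M', 'H149V', 'L631K', 'M365T', 'M467D', 'M851E', 'Y667T']
Mutations(Beta) = ['F479M', 'H149V', 'L631K', 'M365T', 'M467D', 'M851E', 'Y667T']
Accumulating mutations along path to Zeta:
  At Iota: gained [] -> total []
  At Kappa: gained ['M467D', 'M365T'] -> total ['M365T', 'M467D']
  At Zeta: gained ['D738S', 'T842L'] -> total ['D738S', 'M365T', 'M467D', 'T842L']
Mutations(Zeta) = ['D738S', 'M365T', 'M467D', 'T842L']
Intersection: ['F479M', 'H149V', 'L631K', 'M365T', 'M467D', 'M851E', 'Y667T'] ∩ ['D738S', 'M365T', 'M467D', 'T842L'] = ['M365T', 'M467D']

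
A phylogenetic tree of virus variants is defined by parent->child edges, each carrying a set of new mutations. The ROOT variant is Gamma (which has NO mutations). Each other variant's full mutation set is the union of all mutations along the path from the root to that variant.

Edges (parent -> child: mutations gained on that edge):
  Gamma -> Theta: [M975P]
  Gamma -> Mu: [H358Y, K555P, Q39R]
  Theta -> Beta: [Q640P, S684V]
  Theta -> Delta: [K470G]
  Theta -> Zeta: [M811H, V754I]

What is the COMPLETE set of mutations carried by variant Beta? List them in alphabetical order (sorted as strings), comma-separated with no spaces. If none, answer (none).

At Gamma: gained [] -> total []
At Theta: gained ['M975P'] -> total ['M975P']
At Beta: gained ['Q640P', 'S684V'] -> total ['M975P', 'Q640P', 'S684V']

Answer: M975P,Q640P,S684V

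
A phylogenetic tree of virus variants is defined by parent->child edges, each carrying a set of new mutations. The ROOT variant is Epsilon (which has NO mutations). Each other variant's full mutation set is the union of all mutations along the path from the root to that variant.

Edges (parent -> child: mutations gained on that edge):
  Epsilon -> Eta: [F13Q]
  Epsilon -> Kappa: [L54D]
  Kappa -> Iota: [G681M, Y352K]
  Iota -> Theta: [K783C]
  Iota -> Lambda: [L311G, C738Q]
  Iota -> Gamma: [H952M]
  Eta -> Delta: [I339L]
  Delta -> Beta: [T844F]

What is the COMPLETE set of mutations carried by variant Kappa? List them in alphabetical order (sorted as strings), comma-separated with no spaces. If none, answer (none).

Answer: L54D

Derivation:
At Epsilon: gained [] -> total []
At Kappa: gained ['L54D'] -> total ['L54D']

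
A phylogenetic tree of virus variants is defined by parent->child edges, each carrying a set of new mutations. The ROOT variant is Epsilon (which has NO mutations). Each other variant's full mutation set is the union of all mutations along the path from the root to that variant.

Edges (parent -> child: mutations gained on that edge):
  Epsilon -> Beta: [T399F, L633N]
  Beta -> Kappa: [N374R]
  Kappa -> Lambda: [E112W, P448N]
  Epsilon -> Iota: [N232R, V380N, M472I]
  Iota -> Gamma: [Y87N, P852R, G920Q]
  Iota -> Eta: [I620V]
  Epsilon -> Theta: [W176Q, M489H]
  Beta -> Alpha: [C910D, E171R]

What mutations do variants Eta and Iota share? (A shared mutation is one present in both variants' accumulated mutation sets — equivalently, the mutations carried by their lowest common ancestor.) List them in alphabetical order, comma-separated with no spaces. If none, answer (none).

Answer: M472I,N232R,V380N

Derivation:
Accumulating mutations along path to Eta:
  At Epsilon: gained [] -> total []
  At Iota: gained ['N232R', 'V380N', 'M472I'] -> total ['M472I', 'N232R', 'V380N']
  At Eta: gained ['I620V'] -> total ['I620V', 'M472I', 'N232R', 'V380N']
Mutations(Eta) = ['I620V', 'M472I', 'N232R', 'V380N']
Accumulating mutations along path to Iota:
  At Epsilon: gained [] -> total []
  At Iota: gained ['N232R', 'V380N', 'M472I'] -> total ['M472I', 'N232R', 'V380N']
Mutations(Iota) = ['M472I', 'N232R', 'V380N']
Intersection: ['I620V', 'M472I', 'N232R', 'V380N'] ∩ ['M472I', 'N232R', 'V380N'] = ['M472I', 'N232R', 'V380N']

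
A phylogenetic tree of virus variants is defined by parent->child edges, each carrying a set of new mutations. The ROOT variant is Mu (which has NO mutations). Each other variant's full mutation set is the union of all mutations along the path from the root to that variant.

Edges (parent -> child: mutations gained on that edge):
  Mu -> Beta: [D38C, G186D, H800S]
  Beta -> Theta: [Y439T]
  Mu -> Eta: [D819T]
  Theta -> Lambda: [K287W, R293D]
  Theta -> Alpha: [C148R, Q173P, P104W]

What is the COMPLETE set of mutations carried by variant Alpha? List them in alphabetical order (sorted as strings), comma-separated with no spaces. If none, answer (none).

Answer: C148R,D38C,G186D,H800S,P104W,Q173P,Y439T

Derivation:
At Mu: gained [] -> total []
At Beta: gained ['D38C', 'G186D', 'H800S'] -> total ['D38C', 'G186D', 'H800S']
At Theta: gained ['Y439T'] -> total ['D38C', 'G186D', 'H800S', 'Y439T']
At Alpha: gained ['C148R', 'Q173P', 'P104W'] -> total ['C148R', 'D38C', 'G186D', 'H800S', 'P104W', 'Q173P', 'Y439T']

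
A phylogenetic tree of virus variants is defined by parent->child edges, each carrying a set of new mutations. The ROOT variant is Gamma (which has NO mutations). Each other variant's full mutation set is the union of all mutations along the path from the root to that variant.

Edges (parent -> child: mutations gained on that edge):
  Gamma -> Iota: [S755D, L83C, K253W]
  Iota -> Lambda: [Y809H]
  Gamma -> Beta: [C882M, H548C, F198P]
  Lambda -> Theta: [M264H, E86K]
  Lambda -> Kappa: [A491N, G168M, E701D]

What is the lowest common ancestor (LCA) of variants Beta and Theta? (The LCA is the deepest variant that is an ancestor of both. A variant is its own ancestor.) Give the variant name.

Answer: Gamma

Derivation:
Path from root to Beta: Gamma -> Beta
  ancestors of Beta: {Gamma, Beta}
Path from root to Theta: Gamma -> Iota -> Lambda -> Theta
  ancestors of Theta: {Gamma, Iota, Lambda, Theta}
Common ancestors: {Gamma}
Walk up from Theta: Theta (not in ancestors of Beta), Lambda (not in ancestors of Beta), Iota (not in ancestors of Beta), Gamma (in ancestors of Beta)
Deepest common ancestor (LCA) = Gamma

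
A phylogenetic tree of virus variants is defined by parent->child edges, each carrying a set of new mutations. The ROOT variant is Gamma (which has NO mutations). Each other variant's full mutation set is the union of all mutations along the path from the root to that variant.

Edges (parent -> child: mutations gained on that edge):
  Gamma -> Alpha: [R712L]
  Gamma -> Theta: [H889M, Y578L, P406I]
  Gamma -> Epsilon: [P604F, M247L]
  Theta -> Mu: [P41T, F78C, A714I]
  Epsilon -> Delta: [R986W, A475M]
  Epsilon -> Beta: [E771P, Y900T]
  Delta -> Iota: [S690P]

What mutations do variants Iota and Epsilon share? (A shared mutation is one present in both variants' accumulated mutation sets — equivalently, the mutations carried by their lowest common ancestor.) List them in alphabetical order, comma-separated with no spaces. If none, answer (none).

Answer: M247L,P604F

Derivation:
Accumulating mutations along path to Iota:
  At Gamma: gained [] -> total []
  At Epsilon: gained ['P604F', 'M247L'] -> total ['M247L', 'P604F']
  At Delta: gained ['R986W', 'A475M'] -> total ['A475M', 'M247L', 'P604F', 'R986W']
  At Iota: gained ['S690P'] -> total ['A475M', 'M247L', 'P604F', 'R986W', 'S690P']
Mutations(Iota) = ['A475M', 'M247L', 'P604F', 'R986W', 'S690P']
Accumulating mutations along path to Epsilon:
  At Gamma: gained [] -> total []
  At Epsilon: gained ['P604F', 'M247L'] -> total ['M247L', 'P604F']
Mutations(Epsilon) = ['M247L', 'P604F']
Intersection: ['A475M', 'M247L', 'P604F', 'R986W', 'S690P'] ∩ ['M247L', 'P604F'] = ['M247L', 'P604F']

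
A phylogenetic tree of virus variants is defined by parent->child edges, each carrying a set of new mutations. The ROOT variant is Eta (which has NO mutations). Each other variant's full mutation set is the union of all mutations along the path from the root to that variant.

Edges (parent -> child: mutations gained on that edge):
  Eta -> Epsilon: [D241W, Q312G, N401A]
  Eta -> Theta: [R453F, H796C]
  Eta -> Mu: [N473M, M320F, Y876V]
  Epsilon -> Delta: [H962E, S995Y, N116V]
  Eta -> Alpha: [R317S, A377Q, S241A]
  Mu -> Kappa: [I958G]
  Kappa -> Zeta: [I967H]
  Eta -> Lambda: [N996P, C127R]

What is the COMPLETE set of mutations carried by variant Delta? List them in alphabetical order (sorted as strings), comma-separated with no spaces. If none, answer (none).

Answer: D241W,H962E,N116V,N401A,Q312G,S995Y

Derivation:
At Eta: gained [] -> total []
At Epsilon: gained ['D241W', 'Q312G', 'N401A'] -> total ['D241W', 'N401A', 'Q312G']
At Delta: gained ['H962E', 'S995Y', 'N116V'] -> total ['D241W', 'H962E', 'N116V', 'N401A', 'Q312G', 'S995Y']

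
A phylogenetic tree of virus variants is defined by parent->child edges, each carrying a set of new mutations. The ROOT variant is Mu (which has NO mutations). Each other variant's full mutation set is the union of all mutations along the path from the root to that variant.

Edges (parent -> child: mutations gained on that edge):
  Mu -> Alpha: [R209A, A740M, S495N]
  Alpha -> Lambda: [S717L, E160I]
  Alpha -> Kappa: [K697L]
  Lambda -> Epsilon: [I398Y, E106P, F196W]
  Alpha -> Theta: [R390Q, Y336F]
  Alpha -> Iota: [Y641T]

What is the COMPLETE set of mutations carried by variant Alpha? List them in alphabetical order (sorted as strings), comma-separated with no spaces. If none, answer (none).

At Mu: gained [] -> total []
At Alpha: gained ['R209A', 'A740M', 'S495N'] -> total ['A740M', 'R209A', 'S495N']

Answer: A740M,R209A,S495N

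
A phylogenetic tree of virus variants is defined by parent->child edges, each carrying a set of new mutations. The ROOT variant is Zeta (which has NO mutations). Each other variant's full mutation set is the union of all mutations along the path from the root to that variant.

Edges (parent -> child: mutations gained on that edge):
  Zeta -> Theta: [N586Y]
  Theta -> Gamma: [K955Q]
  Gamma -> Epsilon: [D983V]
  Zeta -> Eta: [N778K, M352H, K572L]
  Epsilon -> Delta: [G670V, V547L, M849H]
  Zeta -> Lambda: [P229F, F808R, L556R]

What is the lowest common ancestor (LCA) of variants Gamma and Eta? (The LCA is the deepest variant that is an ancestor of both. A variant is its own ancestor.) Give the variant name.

Path from root to Gamma: Zeta -> Theta -> Gamma
  ancestors of Gamma: {Zeta, Theta, Gamma}
Path from root to Eta: Zeta -> Eta
  ancestors of Eta: {Zeta, Eta}
Common ancestors: {Zeta}
Walk up from Eta: Eta (not in ancestors of Gamma), Zeta (in ancestors of Gamma)
Deepest common ancestor (LCA) = Zeta

Answer: Zeta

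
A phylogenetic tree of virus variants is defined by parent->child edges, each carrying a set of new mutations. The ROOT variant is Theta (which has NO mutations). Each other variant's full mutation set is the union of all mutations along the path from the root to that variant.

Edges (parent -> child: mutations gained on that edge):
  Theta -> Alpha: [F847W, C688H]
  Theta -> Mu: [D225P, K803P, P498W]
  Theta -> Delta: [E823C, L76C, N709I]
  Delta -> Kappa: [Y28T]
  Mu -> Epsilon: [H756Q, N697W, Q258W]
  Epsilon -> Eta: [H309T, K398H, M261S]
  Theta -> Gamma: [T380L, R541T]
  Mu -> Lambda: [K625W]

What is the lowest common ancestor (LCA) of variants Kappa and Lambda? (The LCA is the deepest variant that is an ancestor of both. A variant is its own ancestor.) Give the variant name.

Answer: Theta

Derivation:
Path from root to Kappa: Theta -> Delta -> Kappa
  ancestors of Kappa: {Theta, Delta, Kappa}
Path from root to Lambda: Theta -> Mu -> Lambda
  ancestors of Lambda: {Theta, Mu, Lambda}
Common ancestors: {Theta}
Walk up from Lambda: Lambda (not in ancestors of Kappa), Mu (not in ancestors of Kappa), Theta (in ancestors of Kappa)
Deepest common ancestor (LCA) = Theta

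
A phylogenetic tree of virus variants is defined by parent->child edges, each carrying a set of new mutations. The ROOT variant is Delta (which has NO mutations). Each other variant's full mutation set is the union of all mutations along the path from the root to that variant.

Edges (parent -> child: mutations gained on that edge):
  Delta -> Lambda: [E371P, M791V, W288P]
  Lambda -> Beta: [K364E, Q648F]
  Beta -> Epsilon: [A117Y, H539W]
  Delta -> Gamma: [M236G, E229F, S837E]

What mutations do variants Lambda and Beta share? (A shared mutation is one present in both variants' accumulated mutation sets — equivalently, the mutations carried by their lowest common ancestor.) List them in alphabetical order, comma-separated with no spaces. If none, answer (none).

Accumulating mutations along path to Lambda:
  At Delta: gained [] -> total []
  At Lambda: gained ['E371P', 'M791V', 'W288P'] -> total ['E371P', 'M791V', 'W288P']
Mutations(Lambda) = ['E371P', 'M791V', 'W288P']
Accumulating mutations along path to Beta:
  At Delta: gained [] -> total []
  At Lambda: gained ['E371P', 'M791V', 'W288P'] -> total ['E371P', 'M791V', 'W288P']
  At Beta: gained ['K364E', 'Q648F'] -> total ['E371P', 'K364E', 'M791V', 'Q648F', 'W288P']
Mutations(Beta) = ['E371P', 'K364E', 'M791V', 'Q648F', 'W288P']
Intersection: ['E371P', 'M791V', 'W288P'] ∩ ['E371P', 'K364E', 'M791V', 'Q648F', 'W288P'] = ['E371P', 'M791V', 'W288P']

Answer: E371P,M791V,W288P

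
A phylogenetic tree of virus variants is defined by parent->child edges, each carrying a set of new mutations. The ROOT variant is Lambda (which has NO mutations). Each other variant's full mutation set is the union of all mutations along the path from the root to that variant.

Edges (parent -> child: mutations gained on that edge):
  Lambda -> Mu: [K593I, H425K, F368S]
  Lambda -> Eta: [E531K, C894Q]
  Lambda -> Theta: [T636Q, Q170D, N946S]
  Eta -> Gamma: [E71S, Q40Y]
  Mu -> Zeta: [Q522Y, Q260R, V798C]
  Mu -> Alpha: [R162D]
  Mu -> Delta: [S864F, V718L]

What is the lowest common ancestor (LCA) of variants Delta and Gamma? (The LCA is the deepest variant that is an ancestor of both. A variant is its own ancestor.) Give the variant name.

Answer: Lambda

Derivation:
Path from root to Delta: Lambda -> Mu -> Delta
  ancestors of Delta: {Lambda, Mu, Delta}
Path from root to Gamma: Lambda -> Eta -> Gamma
  ancestors of Gamma: {Lambda, Eta, Gamma}
Common ancestors: {Lambda}
Walk up from Gamma: Gamma (not in ancestors of Delta), Eta (not in ancestors of Delta), Lambda (in ancestors of Delta)
Deepest common ancestor (LCA) = Lambda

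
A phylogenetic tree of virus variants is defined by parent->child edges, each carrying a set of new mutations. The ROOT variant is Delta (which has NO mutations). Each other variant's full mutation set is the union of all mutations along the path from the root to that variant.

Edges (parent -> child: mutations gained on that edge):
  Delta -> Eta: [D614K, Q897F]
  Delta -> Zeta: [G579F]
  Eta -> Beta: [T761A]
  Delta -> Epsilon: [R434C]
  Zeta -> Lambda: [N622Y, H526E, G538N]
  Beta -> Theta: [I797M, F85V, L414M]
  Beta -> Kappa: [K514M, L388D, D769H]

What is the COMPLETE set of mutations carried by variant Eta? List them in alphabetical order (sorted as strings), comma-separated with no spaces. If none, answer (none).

At Delta: gained [] -> total []
At Eta: gained ['D614K', 'Q897F'] -> total ['D614K', 'Q897F']

Answer: D614K,Q897F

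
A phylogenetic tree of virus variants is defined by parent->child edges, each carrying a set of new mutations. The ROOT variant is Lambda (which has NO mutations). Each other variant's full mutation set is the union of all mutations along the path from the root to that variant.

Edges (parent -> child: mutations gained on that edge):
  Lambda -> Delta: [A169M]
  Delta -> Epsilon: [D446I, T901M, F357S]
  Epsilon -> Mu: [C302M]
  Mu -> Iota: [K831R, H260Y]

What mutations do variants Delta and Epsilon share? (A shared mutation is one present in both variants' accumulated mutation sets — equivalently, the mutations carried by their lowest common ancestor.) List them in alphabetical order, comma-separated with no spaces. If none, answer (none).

Answer: A169M

Derivation:
Accumulating mutations along path to Delta:
  At Lambda: gained [] -> total []
  At Delta: gained ['A169M'] -> total ['A169M']
Mutations(Delta) = ['A169M']
Accumulating mutations along path to Epsilon:
  At Lambda: gained [] -> total []
  At Delta: gained ['A169M'] -> total ['A169M']
  At Epsilon: gained ['D446I', 'T901M', 'F357S'] -> total ['A169M', 'D446I', 'F357S', 'T901M']
Mutations(Epsilon) = ['A169M', 'D446I', 'F357S', 'T901M']
Intersection: ['A169M'] ∩ ['A169M', 'D446I', 'F357S', 'T901M'] = ['A169M']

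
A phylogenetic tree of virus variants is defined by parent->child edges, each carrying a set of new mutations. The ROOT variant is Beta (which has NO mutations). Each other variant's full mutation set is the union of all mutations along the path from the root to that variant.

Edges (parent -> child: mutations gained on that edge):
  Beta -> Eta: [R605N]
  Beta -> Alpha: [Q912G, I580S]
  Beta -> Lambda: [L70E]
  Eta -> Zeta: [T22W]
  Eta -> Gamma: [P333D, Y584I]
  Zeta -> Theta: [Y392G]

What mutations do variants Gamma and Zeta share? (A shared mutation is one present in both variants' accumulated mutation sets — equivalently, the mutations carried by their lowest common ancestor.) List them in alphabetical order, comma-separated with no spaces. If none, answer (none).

Accumulating mutations along path to Gamma:
  At Beta: gained [] -> total []
  At Eta: gained ['R605N'] -> total ['R605N']
  At Gamma: gained ['P333D', 'Y584I'] -> total ['P333D', 'R605N', 'Y584I']
Mutations(Gamma) = ['P333D', 'R605N', 'Y584I']
Accumulating mutations along path to Zeta:
  At Beta: gained [] -> total []
  At Eta: gained ['R605N'] -> total ['R605N']
  At Zeta: gained ['T22W'] -> total ['R605N', 'T22W']
Mutations(Zeta) = ['R605N', 'T22W']
Intersection: ['P333D', 'R605N', 'Y584I'] ∩ ['R605N', 'T22W'] = ['R605N']

Answer: R605N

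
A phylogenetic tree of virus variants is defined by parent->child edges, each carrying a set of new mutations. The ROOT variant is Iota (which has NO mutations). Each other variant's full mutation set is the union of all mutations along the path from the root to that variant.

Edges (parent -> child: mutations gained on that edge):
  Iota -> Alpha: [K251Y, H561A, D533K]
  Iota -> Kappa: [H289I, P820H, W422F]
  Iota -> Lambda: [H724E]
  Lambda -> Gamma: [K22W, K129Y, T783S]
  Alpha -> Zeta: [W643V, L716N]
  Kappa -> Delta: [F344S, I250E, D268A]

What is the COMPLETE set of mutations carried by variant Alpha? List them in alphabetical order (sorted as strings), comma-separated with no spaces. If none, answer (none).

Answer: D533K,H561A,K251Y

Derivation:
At Iota: gained [] -> total []
At Alpha: gained ['K251Y', 'H561A', 'D533K'] -> total ['D533K', 'H561A', 'K251Y']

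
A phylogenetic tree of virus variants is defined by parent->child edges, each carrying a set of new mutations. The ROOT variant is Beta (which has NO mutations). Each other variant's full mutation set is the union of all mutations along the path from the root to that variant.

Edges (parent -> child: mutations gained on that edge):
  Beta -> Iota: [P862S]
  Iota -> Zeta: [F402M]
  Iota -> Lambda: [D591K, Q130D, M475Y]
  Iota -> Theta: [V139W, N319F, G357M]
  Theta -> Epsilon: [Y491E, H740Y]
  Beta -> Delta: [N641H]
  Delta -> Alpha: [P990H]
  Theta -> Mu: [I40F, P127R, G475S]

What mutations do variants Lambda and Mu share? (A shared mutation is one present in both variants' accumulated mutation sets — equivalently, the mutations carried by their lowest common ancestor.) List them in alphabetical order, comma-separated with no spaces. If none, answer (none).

Answer: P862S

Derivation:
Accumulating mutations along path to Lambda:
  At Beta: gained [] -> total []
  At Iota: gained ['P862S'] -> total ['P862S']
  At Lambda: gained ['D591K', 'Q130D', 'M475Y'] -> total ['D591K', 'M475Y', 'P862S', 'Q130D']
Mutations(Lambda) = ['D591K', 'M475Y', 'P862S', 'Q130D']
Accumulating mutations along path to Mu:
  At Beta: gained [] -> total []
  At Iota: gained ['P862S'] -> total ['P862S']
  At Theta: gained ['V139W', 'N319F', 'G357M'] -> total ['G357M', 'N319F', 'P862S', 'V139W']
  At Mu: gained ['I40F', 'P127R', 'G475S'] -> total ['G357M', 'G475S', 'I40F', 'N319F', 'P127R', 'P862S', 'V139W']
Mutations(Mu) = ['G357M', 'G475S', 'I40F', 'N319F', 'P127R', 'P862S', 'V139W']
Intersection: ['D591K', 'M475Y', 'P862S', 'Q130D'] ∩ ['G357M', 'G475S', 'I40F', 'N319F', 'P127R', 'P862S', 'V139W'] = ['P862S']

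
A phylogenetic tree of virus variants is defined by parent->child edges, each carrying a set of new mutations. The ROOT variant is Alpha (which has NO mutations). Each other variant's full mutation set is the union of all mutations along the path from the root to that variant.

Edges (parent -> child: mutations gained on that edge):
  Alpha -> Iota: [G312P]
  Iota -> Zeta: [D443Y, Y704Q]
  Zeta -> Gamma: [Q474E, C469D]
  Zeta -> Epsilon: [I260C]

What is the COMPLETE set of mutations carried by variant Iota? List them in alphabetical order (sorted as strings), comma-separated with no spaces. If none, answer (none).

At Alpha: gained [] -> total []
At Iota: gained ['G312P'] -> total ['G312P']

Answer: G312P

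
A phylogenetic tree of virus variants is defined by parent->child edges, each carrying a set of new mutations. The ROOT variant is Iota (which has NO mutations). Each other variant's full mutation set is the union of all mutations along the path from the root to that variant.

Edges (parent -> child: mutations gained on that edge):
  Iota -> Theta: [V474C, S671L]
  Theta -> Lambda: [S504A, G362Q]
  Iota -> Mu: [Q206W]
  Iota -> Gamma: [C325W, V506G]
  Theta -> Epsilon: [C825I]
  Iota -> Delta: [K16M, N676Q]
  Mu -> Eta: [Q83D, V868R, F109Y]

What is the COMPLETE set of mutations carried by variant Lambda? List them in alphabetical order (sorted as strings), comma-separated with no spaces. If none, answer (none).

At Iota: gained [] -> total []
At Theta: gained ['V474C', 'S671L'] -> total ['S671L', 'V474C']
At Lambda: gained ['S504A', 'G362Q'] -> total ['G362Q', 'S504A', 'S671L', 'V474C']

Answer: G362Q,S504A,S671L,V474C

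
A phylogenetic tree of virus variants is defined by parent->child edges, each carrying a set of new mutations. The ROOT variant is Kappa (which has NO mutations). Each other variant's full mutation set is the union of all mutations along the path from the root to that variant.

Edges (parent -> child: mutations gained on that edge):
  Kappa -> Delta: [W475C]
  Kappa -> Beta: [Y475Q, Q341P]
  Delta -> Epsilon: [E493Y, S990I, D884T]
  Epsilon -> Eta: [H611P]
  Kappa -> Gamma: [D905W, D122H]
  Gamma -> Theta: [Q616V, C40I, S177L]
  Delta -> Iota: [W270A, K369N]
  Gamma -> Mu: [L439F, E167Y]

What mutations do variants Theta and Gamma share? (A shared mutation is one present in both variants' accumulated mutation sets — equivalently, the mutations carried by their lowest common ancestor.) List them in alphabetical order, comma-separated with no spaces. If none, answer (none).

Accumulating mutations along path to Theta:
  At Kappa: gained [] -> total []
  At Gamma: gained ['D905W', 'D122H'] -> total ['D122H', 'D905W']
  At Theta: gained ['Q616V', 'C40I', 'S177L'] -> total ['C40I', 'D122H', 'D905W', 'Q616V', 'S177L']
Mutations(Theta) = ['C40I', 'D122H', 'D905W', 'Q616V', 'S177L']
Accumulating mutations along path to Gamma:
  At Kappa: gained [] -> total []
  At Gamma: gained ['D905W', 'D122H'] -> total ['D122H', 'D905W']
Mutations(Gamma) = ['D122H', 'D905W']
Intersection: ['C40I', 'D122H', 'D905W', 'Q616V', 'S177L'] ∩ ['D122H', 'D905W'] = ['D122H', 'D905W']

Answer: D122H,D905W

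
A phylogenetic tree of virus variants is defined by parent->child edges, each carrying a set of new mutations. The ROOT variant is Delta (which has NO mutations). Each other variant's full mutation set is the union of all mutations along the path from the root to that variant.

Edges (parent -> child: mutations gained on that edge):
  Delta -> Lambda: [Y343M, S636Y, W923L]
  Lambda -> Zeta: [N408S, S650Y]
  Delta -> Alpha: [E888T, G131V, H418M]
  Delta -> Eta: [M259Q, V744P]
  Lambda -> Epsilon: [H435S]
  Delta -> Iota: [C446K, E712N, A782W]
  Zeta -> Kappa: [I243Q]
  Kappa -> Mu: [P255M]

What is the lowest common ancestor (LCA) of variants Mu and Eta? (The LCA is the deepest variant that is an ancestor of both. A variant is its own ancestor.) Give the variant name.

Answer: Delta

Derivation:
Path from root to Mu: Delta -> Lambda -> Zeta -> Kappa -> Mu
  ancestors of Mu: {Delta, Lambda, Zeta, Kappa, Mu}
Path from root to Eta: Delta -> Eta
  ancestors of Eta: {Delta, Eta}
Common ancestors: {Delta}
Walk up from Eta: Eta (not in ancestors of Mu), Delta (in ancestors of Mu)
Deepest common ancestor (LCA) = Delta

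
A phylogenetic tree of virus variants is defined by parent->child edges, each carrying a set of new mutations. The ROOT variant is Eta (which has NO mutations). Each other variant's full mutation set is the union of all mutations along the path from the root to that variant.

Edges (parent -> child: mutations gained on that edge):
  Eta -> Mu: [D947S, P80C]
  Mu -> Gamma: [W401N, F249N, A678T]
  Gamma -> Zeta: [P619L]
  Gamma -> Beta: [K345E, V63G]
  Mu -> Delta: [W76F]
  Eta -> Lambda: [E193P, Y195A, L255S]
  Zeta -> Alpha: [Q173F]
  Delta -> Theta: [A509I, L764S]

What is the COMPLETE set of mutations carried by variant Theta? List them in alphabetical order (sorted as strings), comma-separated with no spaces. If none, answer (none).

Answer: A509I,D947S,L764S,P80C,W76F

Derivation:
At Eta: gained [] -> total []
At Mu: gained ['D947S', 'P80C'] -> total ['D947S', 'P80C']
At Delta: gained ['W76F'] -> total ['D947S', 'P80C', 'W76F']
At Theta: gained ['A509I', 'L764S'] -> total ['A509I', 'D947S', 'L764S', 'P80C', 'W76F']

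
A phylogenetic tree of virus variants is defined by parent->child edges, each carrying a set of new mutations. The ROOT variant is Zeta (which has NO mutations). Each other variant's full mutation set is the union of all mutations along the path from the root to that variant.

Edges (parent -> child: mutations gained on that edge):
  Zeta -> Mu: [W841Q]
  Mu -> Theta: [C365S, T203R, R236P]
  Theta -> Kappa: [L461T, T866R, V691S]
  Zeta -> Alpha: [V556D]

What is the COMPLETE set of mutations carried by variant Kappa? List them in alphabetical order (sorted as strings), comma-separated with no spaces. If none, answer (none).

At Zeta: gained [] -> total []
At Mu: gained ['W841Q'] -> total ['W841Q']
At Theta: gained ['C365S', 'T203R', 'R236P'] -> total ['C365S', 'R236P', 'T203R', 'W841Q']
At Kappa: gained ['L461T', 'T866R', 'V691S'] -> total ['C365S', 'L461T', 'R236P', 'T203R', 'T866R', 'V691S', 'W841Q']

Answer: C365S,L461T,R236P,T203R,T866R,V691S,W841Q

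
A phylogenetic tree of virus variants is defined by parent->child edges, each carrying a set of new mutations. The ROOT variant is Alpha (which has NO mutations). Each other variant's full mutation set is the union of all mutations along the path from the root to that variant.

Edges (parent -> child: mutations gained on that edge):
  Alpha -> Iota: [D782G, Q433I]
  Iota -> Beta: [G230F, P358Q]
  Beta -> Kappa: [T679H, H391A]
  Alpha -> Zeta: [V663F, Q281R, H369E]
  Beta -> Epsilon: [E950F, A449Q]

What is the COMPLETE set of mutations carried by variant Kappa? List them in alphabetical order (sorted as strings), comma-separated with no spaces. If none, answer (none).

Answer: D782G,G230F,H391A,P358Q,Q433I,T679H

Derivation:
At Alpha: gained [] -> total []
At Iota: gained ['D782G', 'Q433I'] -> total ['D782G', 'Q433I']
At Beta: gained ['G230F', 'P358Q'] -> total ['D782G', 'G230F', 'P358Q', 'Q433I']
At Kappa: gained ['T679H', 'H391A'] -> total ['D782G', 'G230F', 'H391A', 'P358Q', 'Q433I', 'T679H']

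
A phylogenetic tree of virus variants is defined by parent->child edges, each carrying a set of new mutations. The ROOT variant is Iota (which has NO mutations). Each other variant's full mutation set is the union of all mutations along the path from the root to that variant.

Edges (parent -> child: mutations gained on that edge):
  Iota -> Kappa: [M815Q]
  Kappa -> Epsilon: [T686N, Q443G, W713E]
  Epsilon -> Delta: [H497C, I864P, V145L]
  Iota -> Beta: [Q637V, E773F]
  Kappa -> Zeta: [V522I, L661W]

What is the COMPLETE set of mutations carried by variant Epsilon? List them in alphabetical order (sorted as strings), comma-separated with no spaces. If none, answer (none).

At Iota: gained [] -> total []
At Kappa: gained ['M815Q'] -> total ['M815Q']
At Epsilon: gained ['T686N', 'Q443G', 'W713E'] -> total ['M815Q', 'Q443G', 'T686N', 'W713E']

Answer: M815Q,Q443G,T686N,W713E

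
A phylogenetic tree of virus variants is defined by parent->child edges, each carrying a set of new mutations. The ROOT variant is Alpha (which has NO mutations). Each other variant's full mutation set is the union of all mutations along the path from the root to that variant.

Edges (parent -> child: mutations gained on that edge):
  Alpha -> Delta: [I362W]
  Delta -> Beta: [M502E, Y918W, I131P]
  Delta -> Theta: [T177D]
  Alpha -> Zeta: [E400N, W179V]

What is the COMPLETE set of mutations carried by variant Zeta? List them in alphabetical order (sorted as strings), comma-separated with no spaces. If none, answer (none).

Answer: E400N,W179V

Derivation:
At Alpha: gained [] -> total []
At Zeta: gained ['E400N', 'W179V'] -> total ['E400N', 'W179V']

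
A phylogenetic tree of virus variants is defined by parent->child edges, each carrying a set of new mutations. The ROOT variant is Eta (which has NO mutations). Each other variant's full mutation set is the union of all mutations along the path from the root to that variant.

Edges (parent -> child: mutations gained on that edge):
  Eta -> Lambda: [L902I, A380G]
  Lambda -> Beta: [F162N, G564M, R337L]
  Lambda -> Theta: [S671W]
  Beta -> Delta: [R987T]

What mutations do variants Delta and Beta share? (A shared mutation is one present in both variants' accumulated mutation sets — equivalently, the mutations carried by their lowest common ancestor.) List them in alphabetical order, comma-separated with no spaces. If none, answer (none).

Accumulating mutations along path to Delta:
  At Eta: gained [] -> total []
  At Lambda: gained ['L902I', 'A380G'] -> total ['A380G', 'L902I']
  At Beta: gained ['F162N', 'G564M', 'R337L'] -> total ['A380G', 'F162N', 'G564M', 'L902I', 'R337L']
  At Delta: gained ['R987T'] -> total ['A380G', 'F162N', 'G564M', 'L902I', 'R337L', 'R987T']
Mutations(Delta) = ['A380G', 'F162N', 'G564M', 'L902I', 'R337L', 'R987T']
Accumulating mutations along path to Beta:
  At Eta: gained [] -> total []
  At Lambda: gained ['L902I', 'A380G'] -> total ['A380G', 'L902I']
  At Beta: gained ['F162N', 'G564M', 'R337L'] -> total ['A380G', 'F162N', 'G564M', 'L902I', 'R337L']
Mutations(Beta) = ['A380G', 'F162N', 'G564M', 'L902I', 'R337L']
Intersection: ['A380G', 'F162N', 'G564M', 'L902I', 'R337L', 'R987T'] ∩ ['A380G', 'F162N', 'G564M', 'L902I', 'R337L'] = ['A380G', 'F162N', 'G564M', 'L902I', 'R337L']

Answer: A380G,F162N,G564M,L902I,R337L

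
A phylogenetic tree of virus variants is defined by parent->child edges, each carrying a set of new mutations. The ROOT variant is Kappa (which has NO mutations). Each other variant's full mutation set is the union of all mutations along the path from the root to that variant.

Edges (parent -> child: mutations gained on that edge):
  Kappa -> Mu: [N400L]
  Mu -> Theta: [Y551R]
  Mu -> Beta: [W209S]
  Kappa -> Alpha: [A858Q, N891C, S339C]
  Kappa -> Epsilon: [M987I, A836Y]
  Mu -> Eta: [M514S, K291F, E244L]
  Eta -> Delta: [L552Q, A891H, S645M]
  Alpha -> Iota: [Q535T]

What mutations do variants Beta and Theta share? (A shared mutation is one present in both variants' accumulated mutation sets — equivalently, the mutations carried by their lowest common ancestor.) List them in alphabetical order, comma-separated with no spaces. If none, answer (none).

Answer: N400L

Derivation:
Accumulating mutations along path to Beta:
  At Kappa: gained [] -> total []
  At Mu: gained ['N400L'] -> total ['N400L']
  At Beta: gained ['W209S'] -> total ['N400L', 'W209S']
Mutations(Beta) = ['N400L', 'W209S']
Accumulating mutations along path to Theta:
  At Kappa: gained [] -> total []
  At Mu: gained ['N400L'] -> total ['N400L']
  At Theta: gained ['Y551R'] -> total ['N400L', 'Y551R']
Mutations(Theta) = ['N400L', 'Y551R']
Intersection: ['N400L', 'W209S'] ∩ ['N400L', 'Y551R'] = ['N400L']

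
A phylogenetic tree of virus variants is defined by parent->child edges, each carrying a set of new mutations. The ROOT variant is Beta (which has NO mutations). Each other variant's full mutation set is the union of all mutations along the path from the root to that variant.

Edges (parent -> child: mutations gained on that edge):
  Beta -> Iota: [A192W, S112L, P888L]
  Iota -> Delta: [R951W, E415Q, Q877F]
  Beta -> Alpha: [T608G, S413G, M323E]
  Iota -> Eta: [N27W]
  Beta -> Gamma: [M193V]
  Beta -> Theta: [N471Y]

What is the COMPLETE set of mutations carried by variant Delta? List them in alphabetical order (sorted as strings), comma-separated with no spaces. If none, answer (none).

Answer: A192W,E415Q,P888L,Q877F,R951W,S112L

Derivation:
At Beta: gained [] -> total []
At Iota: gained ['A192W', 'S112L', 'P888L'] -> total ['A192W', 'P888L', 'S112L']
At Delta: gained ['R951W', 'E415Q', 'Q877F'] -> total ['A192W', 'E415Q', 'P888L', 'Q877F', 'R951W', 'S112L']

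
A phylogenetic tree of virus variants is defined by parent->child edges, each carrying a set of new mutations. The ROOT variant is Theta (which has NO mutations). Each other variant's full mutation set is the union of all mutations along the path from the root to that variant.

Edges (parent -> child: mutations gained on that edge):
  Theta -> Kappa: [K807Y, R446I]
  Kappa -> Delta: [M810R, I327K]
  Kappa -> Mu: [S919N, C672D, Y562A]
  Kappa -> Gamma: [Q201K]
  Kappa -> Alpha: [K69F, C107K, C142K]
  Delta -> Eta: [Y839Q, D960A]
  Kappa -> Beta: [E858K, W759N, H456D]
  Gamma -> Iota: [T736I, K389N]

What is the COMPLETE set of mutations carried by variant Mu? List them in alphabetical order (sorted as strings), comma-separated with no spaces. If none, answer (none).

Answer: C672D,K807Y,R446I,S919N,Y562A

Derivation:
At Theta: gained [] -> total []
At Kappa: gained ['K807Y', 'R446I'] -> total ['K807Y', 'R446I']
At Mu: gained ['S919N', 'C672D', 'Y562A'] -> total ['C672D', 'K807Y', 'R446I', 'S919N', 'Y562A']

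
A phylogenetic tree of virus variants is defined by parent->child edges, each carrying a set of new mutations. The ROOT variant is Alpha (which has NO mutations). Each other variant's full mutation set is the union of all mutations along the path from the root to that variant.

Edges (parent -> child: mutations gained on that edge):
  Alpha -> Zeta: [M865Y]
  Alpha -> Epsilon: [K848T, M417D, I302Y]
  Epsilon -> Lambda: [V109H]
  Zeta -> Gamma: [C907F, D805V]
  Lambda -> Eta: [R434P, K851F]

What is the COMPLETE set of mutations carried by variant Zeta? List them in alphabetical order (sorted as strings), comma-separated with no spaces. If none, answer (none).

Answer: M865Y

Derivation:
At Alpha: gained [] -> total []
At Zeta: gained ['M865Y'] -> total ['M865Y']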